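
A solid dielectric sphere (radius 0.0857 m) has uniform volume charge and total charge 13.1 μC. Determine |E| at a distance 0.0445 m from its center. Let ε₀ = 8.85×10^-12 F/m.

|E| ≈ 8.33×10^6 V/m

Take a concentric spherical Gaussian surface of radius r = 0.0445 m (r < R).
For a uniform sphere the enclosed fraction is (r/R)³, so Q_enc = (13.1 μC)(0.0445/0.0857)³ = 1.834×10^-6 C.
By Gauss's law, ∮E·dA = E·4πr² = Q_enc/ε₀.
E = |Q_enc|/(4πε₀r²) = (1.834e-6)/(4π·8.85×10^-12·(0.0445)²) = 8.33×10^6 N/C.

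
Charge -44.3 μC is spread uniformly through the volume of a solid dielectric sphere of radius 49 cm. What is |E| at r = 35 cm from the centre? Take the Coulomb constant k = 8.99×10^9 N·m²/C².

1.18×10^6 V/m

Take a concentric spherical Gaussian surface of radius r = 35 cm (r < R).
For a uniform sphere the enclosed fraction is (r/R)³, so Q_enc = (-44.3 μC)(0.35/0.49)³ = -1.614e-5 C.
Gauss's law: E·4πr² = Q_enc/ε₀.
E = k|Q_enc|/r² = (8.99×10^9)(1.614×10^-5)/(0.35)² = 1.18×10^6 N/C.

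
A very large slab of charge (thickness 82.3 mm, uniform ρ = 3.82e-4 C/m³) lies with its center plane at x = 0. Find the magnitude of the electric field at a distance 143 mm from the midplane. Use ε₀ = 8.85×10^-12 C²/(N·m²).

E = 1.78×10^6 N/C

The point |x| = 143 mm lies outside the slab (half-thickness 0.04115 m). A symmetric pillbox spanning the full slab encloses Q_enc = ρ·d·A.
Flux = 2EA ⇒ E = |ρ|d/(2ε₀), independent of distance outside.
E = (3.82×10^-4)(0.0823)/(2·8.85×10^-12) = 1.78×10^6 N/C.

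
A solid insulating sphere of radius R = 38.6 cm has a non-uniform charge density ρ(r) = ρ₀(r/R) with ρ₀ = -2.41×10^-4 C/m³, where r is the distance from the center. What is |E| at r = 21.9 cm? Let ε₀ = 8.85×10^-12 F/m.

Symmetry ⇒ E = E(r) r̂. Gaussian sphere of radius r = 21.9 cm (r < R).
Integrate the density: Q_enc = 4π ∫₀^r ρ₀(r'/R)^1 r'² dr' = 4πρ₀ r^4/(4·R) = -4.512×10^-6 C.
Applying ∮E·dA = Q_enc/ε₀ with Φ = E(4πr²):
E = |Q_enc|/(4πε₀r²) = (4.512×10^-6)/(4π·8.85×10^-12·(0.219)²) = 8.46×10^5 N/C.

|E| ≈ 8.46×10^5 N/C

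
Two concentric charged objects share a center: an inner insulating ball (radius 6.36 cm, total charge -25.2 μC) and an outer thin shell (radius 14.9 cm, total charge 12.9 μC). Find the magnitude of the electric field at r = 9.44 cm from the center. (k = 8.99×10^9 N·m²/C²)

By spherical symmetry E is radial; choose a Gaussian sphere of radius r = 9.44 cm (between the bodies, 6.36 cm < r < 14.9 cm).
The shell at 14.9 cm lies outside the Gaussian surface, so Q_enc = -25.2 μC = -2.52×10^-5 C.
Applying ∮E·dA = Q_enc/ε₀ with Φ = E(4πr²):
E = k|Q_enc|/r² = (8.99×10^9)(2.52e-5)/(0.0944)² = 2.54×10^7 N/C.

E = 2.54×10^7 V/m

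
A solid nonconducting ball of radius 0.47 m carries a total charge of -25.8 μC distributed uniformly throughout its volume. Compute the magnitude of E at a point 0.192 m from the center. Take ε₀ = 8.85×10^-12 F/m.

E ≈ 4.29e5 N/C

Use a concentric Gaussian sphere at r = 0.192 m (r < R).
For a uniform sphere the enclosed fraction is (r/R)³, so Q_enc = (-25.8 μC)(0.192/0.47)³ = -1.759×10^-6 C.
Since E is radial and uniform over the Gaussian sphere, Φ = E·4πr² = Q_enc/ε₀.
E = |Q_enc|/(4πε₀r²) = (1.759×10^-6)/(4π·8.85×10^-12·(0.192)²) = 4.29e5 N/C.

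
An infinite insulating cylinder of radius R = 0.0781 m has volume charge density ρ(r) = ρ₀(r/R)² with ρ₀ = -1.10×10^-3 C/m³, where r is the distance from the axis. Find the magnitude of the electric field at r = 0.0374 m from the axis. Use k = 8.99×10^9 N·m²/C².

Coaxial Gaussian cylinder, radius r = 0.0374 m, length L (r < R).
Integrating ρ over the cross-section to radius r: λ_enc = (2πρ₀/R²) ∫₀^r r'^3 dr' = 2πρ₀ r^4/(4·R²) = -5.542×10^-7 C/m.
By Gauss's law (flux through the curved wall only), E·2πrL = λ_enc L/ε₀.
E = 2k|λ_enc|/r = 2(8.99×10^9)(5.542×10^-7)/(0.0374) = 2.66×10^5 N/C.

E ≈ 2.66×10^5 V/m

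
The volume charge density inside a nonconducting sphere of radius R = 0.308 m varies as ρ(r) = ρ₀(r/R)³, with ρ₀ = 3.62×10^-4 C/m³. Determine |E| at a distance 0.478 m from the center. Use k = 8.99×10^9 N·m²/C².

|E| = 8.72×10^5 V/m

Symmetry ⇒ E = E(r) r̂. Gaussian sphere of radius r = 0.478 m (r > R, all charge enclosed).
Q_enc = 4π ∫₀^R ρ₀(r'/R)^3 r'² dr' = 4πρ₀R³/6 = 2.215×10^-5 C.
Since E is radial and uniform over the Gaussian sphere, Φ = E·4πr² = Q_enc/ε₀.
E = k|Q_enc|/r² = (8.99×10^9)(2.215×10^-5)/(0.478)² = 8.72×10^5 N/C.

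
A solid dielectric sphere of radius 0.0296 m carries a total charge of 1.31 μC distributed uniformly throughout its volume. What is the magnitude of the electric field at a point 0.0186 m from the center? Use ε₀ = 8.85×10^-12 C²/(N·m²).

|E| ≈ 8.45×10^6 V/m

Symmetry ⇒ E = E(r) r̂. Gaussian sphere of radius r = 0.0186 m (r < R).
For a uniform sphere the enclosed fraction is (r/R)³, so Q_enc = (1.31 μC)(0.0186/0.0296)³ = 3.25×10^-7 C.
Gauss's law: E·4πr² = Q_enc/ε₀.
E = |Q_enc|/(4πε₀r²) = (3.25×10^-7)/(4π·8.85×10^-12·(0.0186)²) = 8.45e6 N/C.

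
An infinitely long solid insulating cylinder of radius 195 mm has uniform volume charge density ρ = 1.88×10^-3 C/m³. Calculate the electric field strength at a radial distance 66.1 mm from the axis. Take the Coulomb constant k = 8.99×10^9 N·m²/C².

E = 7.02×10^6 N/C

By cylindrical symmetry E is radial; use a coaxial Gaussian cylinder of radius 66.1 mm and length L (r < R).
Enclosed charge per unit length: λ_enc = ρ·πr² = (1.88e-3)π(0.0661)² = 2.581×10^-5 C/m.
By Gauss's law (flux through the curved wall only), E·2πrL = λ_enc L/ε₀.
E = 2k|λ_enc|/r = 2(8.99×10^9)(2.581×10^-5)/(0.0661) = 7.02e6 N/C.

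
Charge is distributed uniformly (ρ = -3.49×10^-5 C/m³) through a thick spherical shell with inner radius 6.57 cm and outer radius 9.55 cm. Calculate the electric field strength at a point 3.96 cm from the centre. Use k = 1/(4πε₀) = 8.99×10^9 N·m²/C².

Take a concentric spherical Gaussian surface of radius r = 3.96 cm (r < 6.57 cm, inside the empty cavity).
No charge is enclosed, so by Gauss's law E·4πr² = 0 ⇒ E = 0.

E = 0 (no enclosed charge)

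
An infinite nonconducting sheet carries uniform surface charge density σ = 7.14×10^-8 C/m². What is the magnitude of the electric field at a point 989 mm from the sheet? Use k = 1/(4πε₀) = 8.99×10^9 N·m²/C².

4.03e3 V/m

By planar symmetry E is perpendicular to the sheet and uniform; use a Gaussian pillbox with flat faces of area A on each side of the sheet.
Only the two end caps contribute flux: Φ = 2EA. With Q_enc = σA, Gauss's law gives E = |σ|/(2ε₀).
E = 2πk|σ| = 2π(8.99×10^9)(7.14×10^-8) = 4.03×10^3 N/C.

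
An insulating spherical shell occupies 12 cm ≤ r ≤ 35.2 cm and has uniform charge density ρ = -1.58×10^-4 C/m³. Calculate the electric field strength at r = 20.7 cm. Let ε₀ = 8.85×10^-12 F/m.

Symmetry ⇒ E = E(r) r̂. Gaussian sphere of radius r = 20.7 cm (within the shell material, 12 cm < r < 35.2 cm).
Only the shell between 12 cm and r is enclosed: Q_enc = ρ·(4π/3)(r³ − a³) = (-1.58×10^-4)·(4π/3)·((0.207)³ − (0.12)³) = -4.727×10^-6 C.
Since E is radial and uniform over the Gaussian sphere, Φ = E·4πr² = Q_enc/ε₀.
E = |Q_enc|/(4πε₀r²) = (4.727e-6)/(4π·8.85×10^-12·(0.207)²) = 9.92×10^5 N/C.

E ≈ 9.92×10^5 N/C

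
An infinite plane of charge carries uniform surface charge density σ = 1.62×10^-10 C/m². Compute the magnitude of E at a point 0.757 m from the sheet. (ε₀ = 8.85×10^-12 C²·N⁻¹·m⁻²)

9.15 V/m

Choose a cylindrical pillbox piercing the sheet, end faces (area A) parallel to it.
Only the two end caps contribute flux: Φ = 2EA. With Q_enc = σA, Gauss's law gives E = |σ|/(2ε₀).
E = |σ|/(2ε₀) = (1.62e-10)/(2·8.85×10^-12) = 9.15 N/C.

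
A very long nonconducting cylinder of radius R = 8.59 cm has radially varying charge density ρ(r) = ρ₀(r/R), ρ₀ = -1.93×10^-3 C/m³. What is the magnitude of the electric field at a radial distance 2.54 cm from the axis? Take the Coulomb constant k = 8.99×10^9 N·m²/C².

Take a coaxial cylindrical Gaussian surface of radius r = 2.54 cm and length L (r < R).
λ_enc = ∫₀^r ρ(r')·2πr' dr' = (2πρ₀/R)·r^3/3 = -7.711×10^-7 C/m.
By Gauss's law (flux through the curved wall only), E·2πrL = λ_enc L/ε₀.
E = 2k|λ_enc|/r = 2(8.99×10^9)(7.711×10^-7)/(0.0254) = 5.46×10^5 N/C.

|E| ≈ 5.46×10^5 N/C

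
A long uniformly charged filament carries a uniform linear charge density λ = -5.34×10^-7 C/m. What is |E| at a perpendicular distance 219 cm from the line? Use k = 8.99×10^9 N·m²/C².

E ≈ 4.38×10^3 V/m

Choose a coaxial cylinder of radius r = 219 cm (arbitrary length L) as the Gaussian surface.
Q_enc = λL, so λ_enc = -5.34×10^-7 C/m.
Gauss's law: E·2πrL = λ_enc L/ε₀.
E = 2k|λ_enc|/r = 2(8.99×10^9)(5.34×10^-7)/(2.19) = 4.38×10^3 N/C.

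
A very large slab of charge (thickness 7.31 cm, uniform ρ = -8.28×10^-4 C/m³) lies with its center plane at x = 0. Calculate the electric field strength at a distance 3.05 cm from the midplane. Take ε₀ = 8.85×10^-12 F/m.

By symmetry E is perpendicular to the slab. A Gaussian pillbox from −3.05 cm to +3.05 cm (face area A) lies entirely within the slab.
Q_enc = ρ·(2x)·A and flux = 2EA, so 2EA = 2ρxA/ε₀ ⇒ E = |ρ|x/ε₀.
E = (8.28e-4)(0.0305)/(8.85×10^-12) = 2.85e6 N/C.

|E| = 2.85×10^6 N/C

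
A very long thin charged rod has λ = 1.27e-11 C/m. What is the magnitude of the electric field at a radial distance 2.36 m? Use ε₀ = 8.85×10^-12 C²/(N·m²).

Choose a coaxial cylinder of radius r = 2.36 m (arbitrary length L) as the Gaussian surface.
Q_enc = λL, so λ_enc = 1.27e-11 C/m.
Since E is radial and uniform over the curved surface, Φ = E·2πrL = Q_enc/ε₀ = λ_enc L/ε₀.
E = |λ_enc|/(2πε₀r) = (1.27e-11)/(2π·8.85×10^-12·2.36) = 9.68e-2 N/C.

E = 9.68×10^-2 V/m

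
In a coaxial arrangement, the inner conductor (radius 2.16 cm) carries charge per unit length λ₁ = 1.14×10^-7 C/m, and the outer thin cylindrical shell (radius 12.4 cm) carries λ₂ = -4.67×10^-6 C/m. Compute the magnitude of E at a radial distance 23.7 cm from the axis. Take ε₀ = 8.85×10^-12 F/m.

Coaxial Gaussian cylinder, radius r = 23.7 cm, length L (r > 12.4 cm, enclosing both).
λ_enc = λ₁ + λ₂ = (1.14×10^-7) + (-4.67×10^-6) = -4.556×10^-6 C/m.
By Gauss's law (flux through the curved wall only), E·2πrL = λ_enc L/ε₀.
E = |λ_enc|/(2πε₀r) = (4.556e-6)/(2π·8.85×10^-12·0.237) = 3.46×10^5 N/C.

3.46e5 N/C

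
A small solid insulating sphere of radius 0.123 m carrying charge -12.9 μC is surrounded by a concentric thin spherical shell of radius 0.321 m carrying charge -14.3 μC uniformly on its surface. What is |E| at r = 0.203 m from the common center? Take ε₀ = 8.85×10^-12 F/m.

E = 2.81×10^6 V/m

Take a concentric spherical Gaussian surface of radius r = 0.203 m (between the bodies, 0.123 m < r < 0.321 m).
Only the inner charge is enclosed; the outer shell contributes nothing inside itself. Q_enc = -12.9 μC = -1.29×10^-5 C.
By Gauss's law, ∮E·dA = E·4πr² = Q_enc/ε₀.
E = |Q_enc|/(4πε₀r²) = (1.29×10^-5)/(4π·8.85×10^-12·(0.203)²) = 2.81×10^6 N/C.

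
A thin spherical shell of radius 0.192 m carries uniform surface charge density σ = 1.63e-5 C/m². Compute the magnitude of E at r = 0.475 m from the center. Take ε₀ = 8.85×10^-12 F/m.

|E| ≈ 3.01e5 V/m

Use a concentric Gaussian sphere at r = 0.475 m (r > 0.192 m).
The entire shell is enclosed: Q_enc = σ·4πR² = (1.63×10^-5)·4π·(0.192)² = 7.551e-6 C.
Applying ∮E·dA = Q_enc/ε₀ with Φ = E(4πr²):
E = |Q_enc|/(4πε₀r²) = (7.551×10^-6)/(4π·8.85×10^-12·(0.475)²) = 3.01e5 N/C.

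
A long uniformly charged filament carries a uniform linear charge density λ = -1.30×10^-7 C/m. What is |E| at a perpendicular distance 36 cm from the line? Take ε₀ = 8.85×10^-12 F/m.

Coaxial Gaussian cylinder, radius r = 36 cm, length L.
Q_enc = λL, so λ_enc = -1.30e-7 C/m.
Since E is radial and uniform over the curved surface, Φ = E·2πrL = Q_enc/ε₀ = λ_enc L/ε₀.
E = |λ_enc|/(2πε₀r) = (1.30e-7)/(2π·8.85×10^-12·0.36) = 6.49×10^3 N/C.

E = 6.49×10^3 N/C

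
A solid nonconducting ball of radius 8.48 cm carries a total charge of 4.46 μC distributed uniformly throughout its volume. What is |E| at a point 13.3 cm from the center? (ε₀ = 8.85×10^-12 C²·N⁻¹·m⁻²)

Symmetry ⇒ E = E(r) r̂. Gaussian sphere of radius r = 13.3 cm (r > R, so the entire charge is enclosed).
Q_enc = 4.46 μC = 4.46e-6 C.
Gauss's law: E·4πr² = Q_enc/ε₀.
E = |Q_enc|/(4πε₀r²) = (4.46×10^-6)/(4π·8.85×10^-12·(0.133)²) = 2.27×10^6 N/C.

2.27×10^6 V/m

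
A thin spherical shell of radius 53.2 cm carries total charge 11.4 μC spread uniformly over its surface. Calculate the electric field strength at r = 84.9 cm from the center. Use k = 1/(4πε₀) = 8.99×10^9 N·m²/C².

E ≈ 1.42×10^5 N/C

Symmetry ⇒ E = E(r) r̂. Gaussian sphere of radius r = 84.9 cm (r > 53.2 cm).
The entire shell is enclosed: Q_enc = 1.14×10^-5 C.
Applying ∮E·dA = Q_enc/ε₀ with Φ = E(4πr²):
E = k|Q_enc|/r² = (8.99×10^9)(1.14×10^-5)/(0.849)² = 1.42×10^5 N/C.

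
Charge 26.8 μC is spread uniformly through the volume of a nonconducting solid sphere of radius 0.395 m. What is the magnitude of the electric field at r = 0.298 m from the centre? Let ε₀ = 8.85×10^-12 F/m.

Use a concentric Gaussian sphere at r = 0.298 m (r < R).
For a uniform sphere the enclosed fraction is (r/R)³, so Q_enc = (26.8 μC)(0.298/0.395)³ = 1.151e-5 C.
Applying ∮E·dA = Q_enc/ε₀ with Φ = E(4πr²):
E = |Q_enc|/(4πε₀r²) = (1.151×10^-5)/(4π·8.85×10^-12·(0.298)²) = 1.17×10^6 N/C.

E = 1.17×10^6 V/m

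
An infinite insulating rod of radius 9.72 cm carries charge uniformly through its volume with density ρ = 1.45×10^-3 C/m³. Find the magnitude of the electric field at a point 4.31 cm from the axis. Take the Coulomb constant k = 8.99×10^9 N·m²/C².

E = 3.53×10^6 N/C

Choose a coaxial cylinder of radius r = 4.31 cm (arbitrary length L) as the Gaussian surface (r < R).
Charge inside radius r per length L is ρ·πr²·L, so λ_enc = ρπr² = 8.462×10^-6 C/m.
By Gauss's law (flux through the curved wall only), E·2πrL = λ_enc L/ε₀.
E = 2k|λ_enc|/r = 2(8.99×10^9)(8.462×10^-6)/(0.0431) = 3.53e6 N/C.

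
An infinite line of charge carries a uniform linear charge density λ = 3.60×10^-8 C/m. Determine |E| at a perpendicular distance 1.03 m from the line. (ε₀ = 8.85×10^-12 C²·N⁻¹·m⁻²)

By cylindrical symmetry E is radial; use a coaxial Gaussian cylinder of radius 1.03 m and length L.
Q_enc = λL, so λ_enc = 3.60×10^-8 C/m.
Gauss's law: E·2πrL = λ_enc L/ε₀.
E = |λ_enc|/(2πε₀r) = (3.60×10^-8)/(2π·8.85×10^-12·1.03) = 629 N/C.

629 V/m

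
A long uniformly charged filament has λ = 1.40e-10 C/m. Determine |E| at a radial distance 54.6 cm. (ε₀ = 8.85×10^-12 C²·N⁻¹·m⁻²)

E ≈ 4.61 N/C

Take a coaxial cylindrical Gaussian surface of radius r = 54.6 cm and length L.
Q_enc = λL, so λ_enc = 1.40×10^-10 C/m.
Since E is radial and uniform over the curved surface, Φ = E·2πrL = Q_enc/ε₀ = λ_enc L/ε₀.
E = |λ_enc|/(2πε₀r) = (1.40e-10)/(2π·8.85×10^-12·0.546) = 4.61 N/C.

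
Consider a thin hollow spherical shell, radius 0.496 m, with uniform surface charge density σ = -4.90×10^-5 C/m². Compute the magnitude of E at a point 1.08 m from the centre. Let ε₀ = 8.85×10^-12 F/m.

Symmetry ⇒ E = E(r) r̂. Gaussian sphere of radius r = 1.08 m (r > 0.496 m).
The entire shell is enclosed: Q_enc = σ·4πR² = (-4.90e-5)·4π·(0.496)² = -1.515e-4 C.
Gauss's law: E·4πr² = Q_enc/ε₀.
E = |Q_enc|/(4πε₀r²) = (1.515e-4)/(4π·8.85×10^-12·(1.08)²) = 1.17×10^6 N/C.

|E| ≈ 1.17×10^6 N/C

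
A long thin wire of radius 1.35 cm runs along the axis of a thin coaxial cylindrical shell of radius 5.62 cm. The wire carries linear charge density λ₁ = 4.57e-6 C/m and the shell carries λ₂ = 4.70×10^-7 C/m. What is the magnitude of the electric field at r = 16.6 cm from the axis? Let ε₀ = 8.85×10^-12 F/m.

Coaxial Gaussian cylinder, radius r = 16.6 cm, length L (r > 5.62 cm, enclosing both).
λ_enc = λ₁ + λ₂ = (4.57×10^-6) + (4.70×10^-7) = 5.04×10^-6 C/m.
Gauss's law: E·2πrL = λ_enc L/ε₀.
E = |λ_enc|/(2πε₀r) = (5.04e-6)/(2π·8.85×10^-12·0.166) = 5.46×10^5 N/C.

|E| ≈ 5.46×10^5 V/m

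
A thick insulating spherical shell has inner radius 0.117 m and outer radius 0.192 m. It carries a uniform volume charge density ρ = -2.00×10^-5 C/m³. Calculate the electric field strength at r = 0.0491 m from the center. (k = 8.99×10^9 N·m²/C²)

Take a concentric spherical Gaussian surface of radius r = 0.0491 m (r < 0.117 m, inside the empty cavity).
Q_enc = 0 (all charge lies at larger r); Gauss's law gives E = 0.

|E| = 0 N/C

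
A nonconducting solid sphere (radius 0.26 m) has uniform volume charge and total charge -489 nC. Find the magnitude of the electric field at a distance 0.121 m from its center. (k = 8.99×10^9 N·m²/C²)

Take a concentric spherical Gaussian surface of radius r = 0.121 m (r < R).
Only the charge within r is enclosed: Q_enc = Q·(r/R)³ = (-489 nC)·(0.121 m/0.26 m)³ = -4.929e-8 C.
By Gauss's law, ∮E·dA = E·4πr² = Q_enc/ε₀.
E = k|Q_enc|/r² = (8.99×10^9)(4.929×10^-8)/(0.121)² = 3.03e4 N/C.

E ≈ 3.03e4 V/m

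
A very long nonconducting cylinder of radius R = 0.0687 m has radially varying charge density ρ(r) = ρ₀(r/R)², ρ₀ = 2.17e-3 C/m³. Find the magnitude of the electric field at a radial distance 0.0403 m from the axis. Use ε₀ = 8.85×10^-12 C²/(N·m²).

Choose a coaxial cylinder of radius r = 0.0403 m (arbitrary length L) as the Gaussian surface (r < R).
λ_enc = ∫₀^r ρ(r')·2πr' dr' = (2πρ₀/R²)·r^4/4 = 1.905×10^-6 C/m.
By Gauss's law (flux through the curved wall only), E·2πrL = λ_enc L/ε₀.
E = |λ_enc|/(2πε₀r) = (1.905×10^-6)/(2π·8.85×10^-12·0.0403) = 8.50×10^5 N/C.

|E| ≈ 8.50e5 N/C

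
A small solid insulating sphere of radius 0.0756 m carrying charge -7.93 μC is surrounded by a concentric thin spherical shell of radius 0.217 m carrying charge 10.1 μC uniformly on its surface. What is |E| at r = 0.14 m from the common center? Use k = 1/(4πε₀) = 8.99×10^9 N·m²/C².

|E| ≈ 3.64×10^6 N/C

By spherical symmetry E is radial; choose a Gaussian sphere of radius r = 0.14 m (between the bodies, 0.0756 m < r < 0.217 m).
The shell at 0.217 m lies outside the Gaussian surface, so Q_enc = -7.93 μC = -7.93×10^-6 C.
Gauss's law: E·4πr² = Q_enc/ε₀.
E = k|Q_enc|/r² = (8.99×10^9)(7.93×10^-6)/(0.14)² = 3.64×10^6 N/C.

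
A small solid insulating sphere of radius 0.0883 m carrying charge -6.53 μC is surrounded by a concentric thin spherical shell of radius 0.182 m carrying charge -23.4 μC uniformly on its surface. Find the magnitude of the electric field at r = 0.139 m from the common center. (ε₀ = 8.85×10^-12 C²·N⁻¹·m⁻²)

Use a concentric Gaussian sphere at r = 0.139 m (between the bodies, 0.0883 m < r < 0.182 m).
Only the inner charge is enclosed; the outer shell contributes nothing inside itself. Q_enc = -6.53 μC = -6.53e-6 C.
Applying ∮E·dA = Q_enc/ε₀ with Φ = E(4πr²):
E = |Q_enc|/(4πε₀r²) = (6.53e-6)/(4π·8.85×10^-12·(0.139)²) = 3.04×10^6 N/C.

E = 3.04e6 V/m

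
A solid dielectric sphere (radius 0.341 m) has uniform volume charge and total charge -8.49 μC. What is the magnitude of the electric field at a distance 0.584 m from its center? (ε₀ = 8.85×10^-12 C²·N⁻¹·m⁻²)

Take a concentric spherical Gaussian surface of radius r = 0.584 m (r > R, so the entire charge is enclosed).
Q_enc = -8.49 μC = -8.49e-6 C.
Applying ∮E·dA = Q_enc/ε₀ with Φ = E(4πr²):
E = |Q_enc|/(4πε₀r²) = (8.49×10^-6)/(4π·8.85×10^-12·(0.584)²) = 2.24×10^5 N/C.

|E| = 2.24e5 V/m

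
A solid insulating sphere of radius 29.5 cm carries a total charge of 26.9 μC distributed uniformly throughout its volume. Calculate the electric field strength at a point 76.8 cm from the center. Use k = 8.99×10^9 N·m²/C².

Use a concentric Gaussian sphere at r = 76.8 cm (r > R, so the entire charge is enclosed).
Q_enc = 26.9 μC = 2.69×10^-5 C.
By Gauss's law, ∮E·dA = E·4πr² = Q_enc/ε₀.
E = k|Q_enc|/r² = (8.99×10^9)(2.69e-5)/(0.768)² = 4.10e5 N/C.

4.10×10^5 V/m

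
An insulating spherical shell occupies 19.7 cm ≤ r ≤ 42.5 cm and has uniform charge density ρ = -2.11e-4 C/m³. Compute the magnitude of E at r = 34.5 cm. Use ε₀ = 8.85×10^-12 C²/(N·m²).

Use a concentric Gaussian sphere at r = 34.5 cm (within the shell material, 19.7 cm < r < 42.5 cm).
Enclosed charge is the volume from a to r: Q_enc = (4π/3)ρ(r³ − a³) = -2.954×10^-5 C.
By Gauss's law, ∮E·dA = E·4πr² = Q_enc/ε₀.
E = |Q_enc|/(4πε₀r²) = (2.954×10^-5)/(4π·8.85×10^-12·(0.345)²) = 2.23e6 N/C.

|E| = 2.23×10^6 N/C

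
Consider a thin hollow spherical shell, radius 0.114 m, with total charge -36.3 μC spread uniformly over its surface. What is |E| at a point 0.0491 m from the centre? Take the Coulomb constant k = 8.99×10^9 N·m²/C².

Take a concentric spherical Gaussian surface of radius r = 0.0491 m (inside the shell, r < 0.114 m).
No charge lies within this surface, so Q_enc = 0 and Gauss's law gives E·4πr² = 0 ⇒ E = 0.

E = 0 (no enclosed charge)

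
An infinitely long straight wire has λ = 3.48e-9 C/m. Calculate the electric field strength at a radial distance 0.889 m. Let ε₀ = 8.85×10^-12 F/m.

|E| ≈ 70.4 V/m

Coaxial Gaussian cylinder, radius r = 0.889 m, length L.
Q_enc = λL, so λ_enc = 3.48×10^-9 C/m.
Since E is radial and uniform over the curved surface, Φ = E·2πrL = Q_enc/ε₀ = λ_enc L/ε₀.
E = |λ_enc|/(2πε₀r) = (3.48×10^-9)/(2π·8.85×10^-12·0.889) = 70.4 N/C.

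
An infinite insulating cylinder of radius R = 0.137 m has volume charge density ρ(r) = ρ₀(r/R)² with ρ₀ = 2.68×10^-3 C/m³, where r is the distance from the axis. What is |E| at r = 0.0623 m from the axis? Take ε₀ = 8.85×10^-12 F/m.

By cylindrical symmetry E is radial; use a coaxial Gaussian cylinder of radius 0.0623 m and length L (r < R).
λ_enc = ∫₀^r ρ(r')·2πr' dr' = (2πρ₀/R²)·r^4/4 = 3.379e-6 C/m.
Gauss's law: E·2πrL = λ_enc L/ε₀.
E = |λ_enc|/(2πε₀r) = (3.379×10^-6)/(2π·8.85×10^-12·0.0623) = 9.75e5 N/C.

E = 9.75e5 V/m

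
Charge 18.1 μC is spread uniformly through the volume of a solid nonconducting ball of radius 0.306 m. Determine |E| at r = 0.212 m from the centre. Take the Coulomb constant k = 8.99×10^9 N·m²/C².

E = 1.20e6 N/C

Use a concentric Gaussian sphere at r = 0.212 m (r < R).
For a uniform sphere the enclosed fraction is (r/R)³, so Q_enc = (18.1 μC)(0.212/0.306)³ = 6.019×10^-6 C.
Since E is radial and uniform over the Gaussian sphere, Φ = E·4πr² = Q_enc/ε₀.
E = k|Q_enc|/r² = (8.99×10^9)(6.019×10^-6)/(0.212)² = 1.20×10^6 N/C.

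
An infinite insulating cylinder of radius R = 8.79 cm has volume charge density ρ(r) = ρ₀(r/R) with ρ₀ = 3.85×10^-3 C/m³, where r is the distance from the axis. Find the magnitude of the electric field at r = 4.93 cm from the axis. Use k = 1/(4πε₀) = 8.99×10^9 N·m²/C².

|E| = 4.01×10^6 N/C

By cylindrical symmetry E is radial; use a coaxial Gaussian cylinder of radius 4.93 cm and length L (r < R).
Integrating ρ over the cross-section to radius r: λ_enc = (2πρ₀/R) ∫₀^r r'^2 dr' = 2πρ₀ r^3/(3·R) = 1.099×10^-5 C/m.
Applying ∮E·dA = Q_enc/ε₀ with the end caps contributing no flux:
E = 2k|λ_enc|/r = 2(8.99×10^9)(1.099e-5)/(0.0493) = 4.01×10^6 N/C.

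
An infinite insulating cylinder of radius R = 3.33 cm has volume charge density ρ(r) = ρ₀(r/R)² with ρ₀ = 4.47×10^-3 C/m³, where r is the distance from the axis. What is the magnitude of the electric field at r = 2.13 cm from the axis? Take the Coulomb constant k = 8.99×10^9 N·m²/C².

|E| = 1.10×10^6 V/m

Choose a coaxial cylinder of radius r = 2.13 cm (arbitrary length L) as the Gaussian surface (r < R).
λ_enc = ∫₀^r ρ(r')·2πr' dr' = (2πρ₀/R²)·r^4/4 = 1.303×10^-6 C/m.
Gauss's law: E·2πrL = λ_enc L/ε₀.
E = 2k|λ_enc|/r = 2(8.99×10^9)(1.303e-6)/(0.0213) = 1.10e6 N/C.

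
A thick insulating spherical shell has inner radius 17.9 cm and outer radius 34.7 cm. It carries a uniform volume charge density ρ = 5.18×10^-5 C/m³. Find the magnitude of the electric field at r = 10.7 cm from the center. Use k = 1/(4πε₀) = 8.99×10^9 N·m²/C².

|E| = 0 N/C

Symmetry ⇒ E = E(r) r̂. Gaussian sphere of radius r = 10.7 cm (r < 17.9 cm, inside the empty cavity).
Q_enc = 0 (all charge lies at larger r); Gauss's law gives E = 0.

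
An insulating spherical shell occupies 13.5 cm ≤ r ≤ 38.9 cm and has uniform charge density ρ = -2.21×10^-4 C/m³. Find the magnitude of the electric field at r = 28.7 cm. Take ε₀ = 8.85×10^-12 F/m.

Take a concentric spherical Gaussian surface of radius r = 28.7 cm (within the shell material, 13.5 cm < r < 38.9 cm).
Enclosed charge is the volume from a to r: Q_enc = (4π/3)ρ(r³ − a³) = -1.961×10^-5 C.
Since E is radial and uniform over the Gaussian sphere, Φ = E·4πr² = Q_enc/ε₀.
E = |Q_enc|/(4πε₀r²) = (1.961×10^-5)/(4π·8.85×10^-12·(0.287)²) = 2.14×10^6 N/C.

E ≈ 2.14×10^6 N/C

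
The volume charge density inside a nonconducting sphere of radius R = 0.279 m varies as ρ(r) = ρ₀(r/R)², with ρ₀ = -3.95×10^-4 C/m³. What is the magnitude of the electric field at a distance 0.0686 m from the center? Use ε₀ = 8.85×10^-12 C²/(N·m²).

Use a concentric Gaussian sphere at r = 0.0686 m (r < R).
Integrate the density: Q_enc = 4π ∫₀^r ρ₀(r'/R)^2 r'² dr' = 4πρ₀ r^5/(5·R²) = -1.938e-8 C.
Since E is radial and uniform over the Gaussian sphere, Φ = E·4πr² = Q_enc/ε₀.
E = |Q_enc|/(4πε₀r²) = (1.938×10^-8)/(4π·8.85×10^-12·(0.0686)²) = 3.70×10^4 N/C.

E ≈ 3.70×10^4 V/m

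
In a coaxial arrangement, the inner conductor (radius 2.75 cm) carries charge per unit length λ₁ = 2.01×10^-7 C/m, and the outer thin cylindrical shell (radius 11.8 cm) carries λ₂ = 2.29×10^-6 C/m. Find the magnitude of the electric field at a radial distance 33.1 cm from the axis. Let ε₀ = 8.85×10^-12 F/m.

Choose a coaxial cylinder of radius r = 33.1 cm (arbitrary length L) as the Gaussian surface (r > 11.8 cm, enclosing both).
λ_enc = λ₁ + λ₂ = (2.01×10^-7) + (2.29×10^-6) = 2.491e-6 C/m.
By Gauss's law (flux through the curved wall only), E·2πrL = λ_enc L/ε₀.
E = |λ_enc|/(2πε₀r) = (2.491×10^-6)/(2π·8.85×10^-12·0.331) = 1.35e5 N/C.

E ≈ 1.35×10^5 V/m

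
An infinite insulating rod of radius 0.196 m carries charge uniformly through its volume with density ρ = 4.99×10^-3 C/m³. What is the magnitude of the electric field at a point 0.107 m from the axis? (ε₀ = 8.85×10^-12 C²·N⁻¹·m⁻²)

3.02×10^7 N/C

Choose a coaxial cylinder of radius r = 0.107 m (arbitrary length L) as the Gaussian surface (r < R).
Charge inside radius r per length L is ρ·πr²·L, so λ_enc = ρπr² = 1.795×10^-4 C/m.
Since E is radial and uniform over the curved surface, Φ = E·2πrL = Q_enc/ε₀ = λ_enc L/ε₀.
E = |λ_enc|/(2πε₀r) = (1.795e-4)/(2π·8.85×10^-12·0.107) = 3.02e7 N/C.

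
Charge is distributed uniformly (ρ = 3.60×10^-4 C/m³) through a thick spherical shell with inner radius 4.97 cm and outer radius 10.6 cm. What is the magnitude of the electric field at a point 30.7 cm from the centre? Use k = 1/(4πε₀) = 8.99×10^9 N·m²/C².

Symmetry ⇒ E = E(r) r̂. Gaussian sphere of radius r = 30.7 cm (r > 10.6 cm, enclosing the whole shell).
Q_enc = ρ·(4π/3)(b³ − a³) = (3.60×10^-4)·(4π/3)·((0.106)³ − (0.0497)³) = 1.611×10^-6 C.
By Gauss's law, ∮E·dA = E·4πr² = Q_enc/ε₀.
E = k|Q_enc|/r² = (8.99×10^9)(1.611e-6)/(0.307)² = 1.54×10^5 N/C.

E = 1.54e5 N/C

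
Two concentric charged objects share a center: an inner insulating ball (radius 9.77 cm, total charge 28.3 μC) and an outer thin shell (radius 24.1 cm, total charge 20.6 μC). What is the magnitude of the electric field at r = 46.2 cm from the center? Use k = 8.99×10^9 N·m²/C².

Take a concentric spherical Gaussian surface of radius r = 46.2 cm (r > 24.1 cm, enclosing both).
Q_enc = (28.3 μC) + (20.6 μC) = 4.89×10^-5 C.
Applying ∮E·dA = Q_enc/ε₀ with Φ = E(4πr²):
E = k|Q_enc|/r² = (8.99×10^9)(4.89×10^-5)/(0.462)² = 2.06×10^6 N/C.

E ≈ 2.06×10^6 N/C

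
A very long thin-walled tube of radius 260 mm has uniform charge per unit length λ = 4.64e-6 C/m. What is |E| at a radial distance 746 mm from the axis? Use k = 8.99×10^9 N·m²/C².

Choose a coaxial cylinder of radius r = 746 mm (arbitrary length L) as the Gaussian surface (r > 260 mm).
The full line charge is enclosed: λ_enc = 4.64×10^-6 C/m.
Applying ∮E·dA = Q_enc/ε₀ with the end caps contributing no flux:
E = 2k|λ_enc|/r = 2(8.99×10^9)(4.64×10^-6)/(0.746) = 1.12×10^5 N/C.

|E| = 1.12×10^5 N/C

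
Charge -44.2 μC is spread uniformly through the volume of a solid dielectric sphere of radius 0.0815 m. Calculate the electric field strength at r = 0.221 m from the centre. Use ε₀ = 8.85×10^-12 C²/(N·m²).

Use a concentric Gaussian sphere at r = 0.221 m (r > R, so the entire charge is enclosed).
Q_enc = -44.2 μC = -4.42e-5 C.
By Gauss's law, ∮E·dA = E·4πr² = Q_enc/ε₀.
E = |Q_enc|/(4πε₀r²) = (4.42×10^-5)/(4π·8.85×10^-12·(0.221)²) = 8.14e6 N/C.

|E| = 8.14e6 V/m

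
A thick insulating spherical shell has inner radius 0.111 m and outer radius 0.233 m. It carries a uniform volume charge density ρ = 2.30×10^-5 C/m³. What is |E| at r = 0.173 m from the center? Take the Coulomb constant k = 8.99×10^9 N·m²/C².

1.10×10^5 N/C

By spherical symmetry E is radial; choose a Gaussian sphere of radius r = 0.173 m (within the shell material, 0.111 m < r < 0.233 m).
Only the shell between 0.111 m and r is enclosed: Q_enc = ρ·(4π/3)(r³ − a³) = (2.30e-5)·(4π/3)·((0.173)³ − (0.111)³) = 3.671×10^-7 C.
By Gauss's law, ∮E·dA = E·4πr² = Q_enc/ε₀.
E = k|Q_enc|/r² = (8.99×10^9)(3.671×10^-7)/(0.173)² = 1.10e5 N/C.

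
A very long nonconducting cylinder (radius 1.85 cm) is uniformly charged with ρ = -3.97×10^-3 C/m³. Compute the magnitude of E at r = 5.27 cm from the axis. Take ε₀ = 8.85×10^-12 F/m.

E = 1.46×10^6 V/m

Choose a coaxial cylinder of radius r = 5.27 cm (arbitrary length L) as the Gaussian surface (r > 1.85 cm, full cross-section enclosed).
λ_enc = ρ·πR² = (-3.97e-3)π(0.0185)² = -4.269×10^-6 C/m.
By Gauss's law (flux through the curved wall only), E·2πrL = λ_enc L/ε₀.
E = |λ_enc|/(2πε₀r) = (4.269e-6)/(2π·8.85×10^-12·0.0527) = 1.46×10^6 N/C.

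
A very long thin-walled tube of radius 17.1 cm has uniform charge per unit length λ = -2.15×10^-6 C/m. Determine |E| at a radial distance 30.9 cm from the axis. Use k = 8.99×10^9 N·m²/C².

E = 1.25e5 N/C

Coaxial Gaussian cylinder, radius r = 30.9 cm, length L (r > 17.1 cm).
The full line charge is enclosed: λ_enc = -2.15×10^-6 C/m.
Applying ∮E·dA = Q_enc/ε₀ with the end caps contributing no flux:
E = 2k|λ_enc|/r = 2(8.99×10^9)(2.15×10^-6)/(0.309) = 1.25e5 N/C.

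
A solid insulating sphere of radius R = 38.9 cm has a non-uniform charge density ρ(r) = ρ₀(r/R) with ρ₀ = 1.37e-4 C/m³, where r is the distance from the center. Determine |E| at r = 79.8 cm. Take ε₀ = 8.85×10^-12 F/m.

Take a concentric spherical Gaussian surface of radius r = 79.8 cm (r > R, all charge enclosed).
Q_enc = 4π ∫₀^R ρ₀(r'/R)^1 r'² dr' = 4πρ₀R³/4 = 2.533×10^-5 C.
Applying ∮E·dA = Q_enc/ε₀ with Φ = E(4πr²):
E = |Q_enc|/(4πε₀r²) = (2.533×10^-5)/(4π·8.85×10^-12·(0.798)²) = 3.58×10^5 N/C.

E ≈ 3.58×10^5 V/m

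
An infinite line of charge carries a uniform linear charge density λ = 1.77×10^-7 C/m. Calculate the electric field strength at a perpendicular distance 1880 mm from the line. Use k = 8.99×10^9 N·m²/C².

E ≈ 1.69×10^3 V/m

Coaxial Gaussian cylinder, radius r = 1880 mm, length L.
Q_enc = λL, so λ_enc = 1.77×10^-7 C/m.
Since E is radial and uniform over the curved surface, Φ = E·2πrL = Q_enc/ε₀ = λ_enc L/ε₀.
E = 2k|λ_enc|/r = 2(8.99×10^9)(1.77×10^-7)/(1.88) = 1.69×10^3 N/C.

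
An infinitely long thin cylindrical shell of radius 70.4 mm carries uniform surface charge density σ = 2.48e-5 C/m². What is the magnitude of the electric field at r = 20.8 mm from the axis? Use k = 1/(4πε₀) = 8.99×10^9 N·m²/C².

E = 0 (no enclosed charge)

Choose a coaxial cylinder of radius r = 20.8 mm (arbitrary length L) as the Gaussian surface (r < 70.4 mm, inside the shell).
All the surface charge lies outside this cylinder: Q_enc = 0, hence E = 0.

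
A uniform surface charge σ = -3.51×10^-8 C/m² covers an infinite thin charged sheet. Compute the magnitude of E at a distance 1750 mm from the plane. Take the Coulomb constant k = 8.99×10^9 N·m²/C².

The symmetry is planar: E is normal to the sheet and the same magnitude on both sides. Take a pillbox straddling the sheet with end-cap area A.
Only the two end caps contribute flux: Φ = 2EA. With Q_enc = σA, Gauss's law gives E = |σ|/(2ε₀).
E = 2πk|σ| = 2π(8.99×10^9)(3.51×10^-8) = 1.98×10^3 N/C.

E = 1.98×10^3 V/m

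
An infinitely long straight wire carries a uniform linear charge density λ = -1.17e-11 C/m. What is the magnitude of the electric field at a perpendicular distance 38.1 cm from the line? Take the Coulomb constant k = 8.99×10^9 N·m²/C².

Choose a coaxial cylinder of radius r = 38.1 cm (arbitrary length L) as the Gaussian surface.
Q_enc = λL, so λ_enc = -1.17×10^-11 C/m.
Applying ∮E·dA = Q_enc/ε₀ with the end caps contributing no flux:
E = 2k|λ_enc|/r = 2(8.99×10^9)(1.17×10^-11)/(0.381) = 0.552 N/C.

|E| ≈ 0.552 N/C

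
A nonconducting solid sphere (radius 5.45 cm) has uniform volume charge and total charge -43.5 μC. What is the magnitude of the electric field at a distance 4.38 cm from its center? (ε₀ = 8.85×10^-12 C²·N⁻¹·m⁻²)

E ≈ 1.06e8 N/C

Symmetry ⇒ E = E(r) r̂. Gaussian sphere of radius r = 4.38 cm (r < R).
For a uniform sphere the enclosed fraction is (r/R)³, so Q_enc = (-43.5 μC)(0.0438/0.0545)³ = -2.258×10^-5 C.
Gauss's law: E·4πr² = Q_enc/ε₀.
E = |Q_enc|/(4πε₀r²) = (2.258×10^-5)/(4π·8.85×10^-12·(0.0438)²) = 1.06×10^8 N/C.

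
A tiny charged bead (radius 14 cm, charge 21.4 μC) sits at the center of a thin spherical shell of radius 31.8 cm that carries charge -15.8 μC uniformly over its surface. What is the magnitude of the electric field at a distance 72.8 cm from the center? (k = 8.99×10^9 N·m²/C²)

9.50e4 N/C

Take a concentric spherical Gaussian surface of radius r = 72.8 cm (r > 31.8 cm, enclosing both).
Q_enc = (21.4 μC) + (-15.8 μC) = 5.60×10^-6 C.
Since E is radial and uniform over the Gaussian sphere, Φ = E·4πr² = Q_enc/ε₀.
E = k|Q_enc|/r² = (8.99×10^9)(5.60×10^-6)/(0.728)² = 9.50×10^4 N/C.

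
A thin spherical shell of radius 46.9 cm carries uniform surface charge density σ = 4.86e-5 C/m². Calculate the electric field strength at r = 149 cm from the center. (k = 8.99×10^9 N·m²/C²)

By spherical symmetry E is radial; choose a Gaussian sphere of radius r = 149 cm (r > 46.9 cm).
The entire shell is enclosed: Q_enc = σ·4πR² = (4.86e-5)·4π·(0.469)² = 1.343×10^-4 C.
By Gauss's law, ∮E·dA = E·4πr² = Q_enc/ε₀.
E = k|Q_enc|/r² = (8.99×10^9)(1.343×10^-4)/(1.49)² = 5.44×10^5 N/C.

|E| = 5.44×10^5 N/C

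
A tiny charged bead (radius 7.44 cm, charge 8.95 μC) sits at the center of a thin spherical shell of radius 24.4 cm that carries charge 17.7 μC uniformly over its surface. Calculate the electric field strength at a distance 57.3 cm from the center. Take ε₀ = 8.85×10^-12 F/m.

E = 7.30×10^5 V/m

By spherical symmetry E is radial; choose a Gaussian sphere of radius r = 57.3 cm (r > 24.4 cm, enclosing both).
Q_enc = (8.95 μC) + (17.7 μC) = 2.665e-5 C.
Since E is radial and uniform over the Gaussian sphere, Φ = E·4πr² = Q_enc/ε₀.
E = |Q_enc|/(4πε₀r²) = (2.665×10^-5)/(4π·8.85×10^-12·(0.573)²) = 7.30×10^5 N/C.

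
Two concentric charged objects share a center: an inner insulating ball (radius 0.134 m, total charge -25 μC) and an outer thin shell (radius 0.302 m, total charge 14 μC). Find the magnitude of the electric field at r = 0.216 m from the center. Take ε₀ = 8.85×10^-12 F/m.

By spherical symmetry E is radial; choose a Gaussian sphere of radius r = 0.216 m (between the bodies, 0.134 m < r < 0.302 m).
Only the inner charge is enclosed; the outer shell contributes nothing inside itself. Q_enc = -25 μC = -2.50×10^-5 C.
By Gauss's law, ∮E·dA = E·4πr² = Q_enc/ε₀.
E = |Q_enc|/(4πε₀r²) = (2.50e-5)/(4π·8.85×10^-12·(0.216)²) = 4.82e6 N/C.

|E| ≈ 4.82×10^6 N/C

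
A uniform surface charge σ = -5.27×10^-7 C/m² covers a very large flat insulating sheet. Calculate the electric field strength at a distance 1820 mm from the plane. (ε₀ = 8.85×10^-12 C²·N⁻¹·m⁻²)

The symmetry is planar: E is normal to the sheet and the same magnitude on both sides. Take a pillbox straddling the sheet with end-cap area A.
Flux Φ = 2EA and Q_enc = σA, so 2EA = σA/ε₀ ⇒ E = |σ|/(2ε₀), independent of distance.
E = |σ|/(2ε₀) = (5.27×10^-7)/(2·8.85×10^-12) = 2.98×10^4 N/C.

|E| ≈ 2.98e4 N/C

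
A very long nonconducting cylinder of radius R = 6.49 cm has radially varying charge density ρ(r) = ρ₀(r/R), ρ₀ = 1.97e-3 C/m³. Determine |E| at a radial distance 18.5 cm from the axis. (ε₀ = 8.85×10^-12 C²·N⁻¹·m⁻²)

Take a coaxial cylindrical Gaussian surface of radius r = 18.5 cm and length L (r > R, full charge per length enclosed).
λ_enc = 2π ∫₀^R ρ₀(r'/R)^1 r' dr' = 2πρ₀R²/3 = 1.738×10^-5 C/m.
By Gauss's law (flux through the curved wall only), E·2πrL = λ_enc L/ε₀.
E = |λ_enc|/(2πε₀r) = (1.738×10^-5)/(2π·8.85×10^-12·0.185) = 1.69×10^6 N/C.

1.69×10^6 N/C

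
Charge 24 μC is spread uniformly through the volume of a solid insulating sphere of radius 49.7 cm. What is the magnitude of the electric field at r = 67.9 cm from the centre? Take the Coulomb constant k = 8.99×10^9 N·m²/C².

|E| = 4.68×10^5 N/C

Take a concentric spherical Gaussian surface of radius r = 67.9 cm (r > R, so the entire charge is enclosed).
Q_enc = 24 μC = 2.40×10^-5 C.
Gauss's law: E·4πr² = Q_enc/ε₀.
E = k|Q_enc|/r² = (8.99×10^9)(2.40×10^-5)/(0.679)² = 4.68e5 N/C.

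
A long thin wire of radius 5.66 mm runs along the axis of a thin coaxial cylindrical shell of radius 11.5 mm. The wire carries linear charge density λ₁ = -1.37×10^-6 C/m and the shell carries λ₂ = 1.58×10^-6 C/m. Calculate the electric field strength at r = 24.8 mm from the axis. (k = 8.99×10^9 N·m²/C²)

Choose a coaxial cylinder of radius r = 24.8 mm (arbitrary length L) as the Gaussian surface (r > 11.5 mm, enclosing both).
λ_enc = λ₁ + λ₂ = (-1.37×10^-6) + (1.58e-6) = 2.10e-7 C/m.
Since E is radial and uniform over the curved surface, Φ = E·2πrL = Q_enc/ε₀ = λ_enc L/ε₀.
E = 2k|λ_enc|/r = 2(8.99×10^9)(2.10×10^-7)/(0.0248) = 1.52e5 N/C.

E ≈ 1.52×10^5 V/m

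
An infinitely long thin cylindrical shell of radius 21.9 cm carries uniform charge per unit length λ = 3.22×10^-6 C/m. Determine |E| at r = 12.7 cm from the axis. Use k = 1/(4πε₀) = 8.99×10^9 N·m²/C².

|E| = 0 N/C

Coaxial Gaussian cylinder, radius r = 12.7 cm, length L (r < 21.9 cm, inside the shell).
All the surface charge lies outside this cylinder: Q_enc = 0, hence E = 0.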